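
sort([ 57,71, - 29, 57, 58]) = [  -  29 , 57,57,58,71]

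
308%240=68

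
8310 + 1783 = 10093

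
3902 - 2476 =1426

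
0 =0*34218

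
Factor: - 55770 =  - 2^1*3^1*5^1*11^1*13^2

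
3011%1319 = 373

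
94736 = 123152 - 28416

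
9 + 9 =18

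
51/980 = 51/980  =  0.05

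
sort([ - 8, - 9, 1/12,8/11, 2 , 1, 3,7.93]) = [ - 9 , - 8, 1/12,8/11,1, 2 , 3,7.93]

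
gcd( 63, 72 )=9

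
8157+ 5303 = 13460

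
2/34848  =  1/17424  =  0.00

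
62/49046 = 31/24523 = 0.00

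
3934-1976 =1958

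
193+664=857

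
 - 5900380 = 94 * ( -62770 )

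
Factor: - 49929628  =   - 2^2*7^2*269^1*947^1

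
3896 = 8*487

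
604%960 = 604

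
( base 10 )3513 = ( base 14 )13CD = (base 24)629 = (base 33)37f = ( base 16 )DB9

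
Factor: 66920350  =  2^1*5^2*7^1*263^1*727^1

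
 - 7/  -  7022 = 7/7022 = 0.00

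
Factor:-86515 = -5^1*11^3*13^1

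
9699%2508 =2175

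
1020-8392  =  -7372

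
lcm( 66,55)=330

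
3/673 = 3/673 = 0.00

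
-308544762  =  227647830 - 536192592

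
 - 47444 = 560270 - 607714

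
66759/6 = 11126+1/2  =  11126.50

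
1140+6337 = 7477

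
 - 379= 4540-4919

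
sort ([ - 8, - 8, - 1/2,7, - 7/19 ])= [ - 8, - 8, - 1/2, - 7/19,7 ] 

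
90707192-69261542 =21445650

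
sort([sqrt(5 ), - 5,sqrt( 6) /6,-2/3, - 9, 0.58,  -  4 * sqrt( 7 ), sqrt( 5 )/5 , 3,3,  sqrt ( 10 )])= [-4*sqrt( 7 ), -9 ,  -  5, - 2/3, sqrt( 6) /6,sqrt (5)/5,0.58,sqrt(5), 3, 3, sqrt( 10) ] 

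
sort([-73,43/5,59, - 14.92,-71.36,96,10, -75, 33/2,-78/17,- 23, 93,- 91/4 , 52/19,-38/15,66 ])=[ - 75,- 73, - 71.36, - 23,- 91/4,-14.92, - 78/17,-38/15, 52/19,43/5,10,33/2,59,66,93,96 ] 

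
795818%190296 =34634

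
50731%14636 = 6823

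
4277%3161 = 1116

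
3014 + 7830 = 10844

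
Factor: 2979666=2^1*3^5*6131^1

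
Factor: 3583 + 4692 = 8275 = 5^2*331^1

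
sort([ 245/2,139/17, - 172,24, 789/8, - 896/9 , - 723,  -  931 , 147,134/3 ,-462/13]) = [-931 ,-723,  -  172,-896/9, - 462/13,139/17, 24 , 134/3,789/8, 245/2, 147]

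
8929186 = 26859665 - 17930479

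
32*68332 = 2186624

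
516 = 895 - 379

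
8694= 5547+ 3147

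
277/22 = 277/22=12.59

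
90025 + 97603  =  187628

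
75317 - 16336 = 58981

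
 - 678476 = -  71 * 9556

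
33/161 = 33/161 = 0.20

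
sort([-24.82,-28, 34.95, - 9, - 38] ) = [-38, - 28,-24.82, - 9, 34.95]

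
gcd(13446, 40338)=13446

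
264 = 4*66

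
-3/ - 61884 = 1/20628= 0.00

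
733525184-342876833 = 390648351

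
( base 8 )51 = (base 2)101001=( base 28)1d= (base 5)131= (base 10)41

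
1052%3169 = 1052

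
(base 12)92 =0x6e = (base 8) 156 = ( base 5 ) 420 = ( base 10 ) 110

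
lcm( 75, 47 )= 3525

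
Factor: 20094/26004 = 2^(-1)*11^( - 1) * 17^1 = 17/22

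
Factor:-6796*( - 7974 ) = 2^3*3^2*443^1*1699^1 =54191304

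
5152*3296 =16980992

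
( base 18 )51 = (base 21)47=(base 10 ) 91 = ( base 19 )4F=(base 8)133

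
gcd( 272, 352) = 16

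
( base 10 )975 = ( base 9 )1303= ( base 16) 3CF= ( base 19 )2d6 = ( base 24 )1GF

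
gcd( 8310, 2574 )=6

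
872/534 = 1+169/267 = 1.63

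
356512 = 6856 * 52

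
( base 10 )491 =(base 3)200012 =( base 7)1301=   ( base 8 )753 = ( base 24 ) KB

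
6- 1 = 5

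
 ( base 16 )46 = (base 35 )20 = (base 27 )2G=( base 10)70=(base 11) 64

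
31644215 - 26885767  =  4758448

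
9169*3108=28497252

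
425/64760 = 85/12952  =  0.01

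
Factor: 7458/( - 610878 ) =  - 11^1*17^(  -  1 )*53^( - 1)=-11/901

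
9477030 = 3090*3067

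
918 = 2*459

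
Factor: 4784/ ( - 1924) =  - 92/37 = - 2^2*23^1*37^( - 1)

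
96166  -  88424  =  7742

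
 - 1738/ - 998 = 869/499 = 1.74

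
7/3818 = 7/3818 =0.00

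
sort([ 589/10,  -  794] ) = [ - 794, 589/10] 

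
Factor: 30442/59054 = 15221/29527   =  31^1*491^1*29527^ ( - 1)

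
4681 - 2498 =2183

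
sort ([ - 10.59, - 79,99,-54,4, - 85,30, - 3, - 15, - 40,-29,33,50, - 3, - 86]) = [ - 86,- 85, - 79,-54,  -  40, - 29, - 15 ,-10.59, - 3, - 3, 4, 30,33 , 50, 99]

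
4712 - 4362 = 350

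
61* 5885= 358985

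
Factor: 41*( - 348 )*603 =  - 8603604= - 2^2*3^3*29^1*41^1*67^1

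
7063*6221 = 43938923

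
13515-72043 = -58528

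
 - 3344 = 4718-8062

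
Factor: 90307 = 7^2 * 19^1*97^1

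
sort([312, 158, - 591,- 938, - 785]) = [ - 938, - 785, - 591, 158, 312] 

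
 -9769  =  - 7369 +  - 2400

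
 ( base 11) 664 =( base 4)30130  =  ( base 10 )796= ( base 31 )pl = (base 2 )1100011100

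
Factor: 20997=3^2 * 2333^1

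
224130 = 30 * 7471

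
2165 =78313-76148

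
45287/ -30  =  -1510 + 13/30 =- 1509.57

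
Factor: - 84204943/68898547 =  - 23^( - 2)*139^ ( - 1) * 937^(  -  1)*84204943^1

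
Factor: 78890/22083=2^1*3^ (-1 )*5^1 * 7^3*17^( - 1)*23^1*433^( - 1 )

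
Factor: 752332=2^2*7^1*97^1*277^1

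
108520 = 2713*40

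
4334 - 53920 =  - 49586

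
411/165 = 2+27/55 = 2.49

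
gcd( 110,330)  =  110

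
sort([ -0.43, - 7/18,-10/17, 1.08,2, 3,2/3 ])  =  [ - 10/17, - 0.43, - 7/18, 2/3,1.08, 2, 3]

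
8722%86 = 36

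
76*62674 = 4763224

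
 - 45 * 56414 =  - 2538630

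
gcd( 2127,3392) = 1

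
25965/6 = 8655/2= 4327.50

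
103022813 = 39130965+63891848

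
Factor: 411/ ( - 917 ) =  - 3^1*7^ ( - 1) * 131^( - 1)*137^1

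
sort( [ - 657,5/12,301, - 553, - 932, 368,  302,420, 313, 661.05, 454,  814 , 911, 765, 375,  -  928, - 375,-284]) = [ - 932, - 928, - 657, - 553, - 375, - 284, 5/12, 301, 302, 313,368,375, 420, 454,661.05, 765,  814,911]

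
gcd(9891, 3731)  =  7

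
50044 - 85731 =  - 35687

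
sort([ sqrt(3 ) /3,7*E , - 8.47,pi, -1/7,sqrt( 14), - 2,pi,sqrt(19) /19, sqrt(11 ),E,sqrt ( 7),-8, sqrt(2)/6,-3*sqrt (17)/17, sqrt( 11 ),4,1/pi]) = [ - 8.47, - 8, - 2 , - 3*sqrt(17)/17,-1/7,sqrt(19 ) /19,sqrt(2)/6,  1/pi,sqrt( 3 )/3,sqrt( 7), E,pi,pi,sqrt(11), sqrt( 11 ) , sqrt( 14 ),  4,7 * E]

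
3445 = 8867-5422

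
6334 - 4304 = 2030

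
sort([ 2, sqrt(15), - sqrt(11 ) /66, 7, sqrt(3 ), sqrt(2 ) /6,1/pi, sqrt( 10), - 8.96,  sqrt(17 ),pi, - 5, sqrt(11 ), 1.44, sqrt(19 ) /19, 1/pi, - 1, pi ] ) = [ - 8.96 , - 5, - 1,-sqrt(11 ) /66,sqrt(19 ) /19, sqrt(2 ) /6, 1/pi, 1/pi, 1.44,  sqrt(3 ), 2,  pi, pi,sqrt (10 ), sqrt(11),sqrt ( 15 ),sqrt (17 ), 7 ]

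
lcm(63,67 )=4221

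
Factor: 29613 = 3^1*9871^1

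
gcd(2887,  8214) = 1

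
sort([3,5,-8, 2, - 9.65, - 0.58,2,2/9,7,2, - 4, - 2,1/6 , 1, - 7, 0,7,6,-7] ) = [-9.65, - 8, -7, - 7, - 4, - 2,-0.58, 0, 1/6,2/9,1, 2,2, 2,3,5,6, 7,  7]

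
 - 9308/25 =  - 373 + 17/25  =  - 372.32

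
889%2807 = 889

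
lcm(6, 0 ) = 0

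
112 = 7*16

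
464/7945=464/7945= 0.06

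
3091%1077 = 937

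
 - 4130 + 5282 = 1152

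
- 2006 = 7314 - 9320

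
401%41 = 32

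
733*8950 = 6560350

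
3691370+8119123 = 11810493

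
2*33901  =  67802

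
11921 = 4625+7296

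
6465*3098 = 20028570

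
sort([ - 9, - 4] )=[  -  9, - 4 ]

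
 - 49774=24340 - 74114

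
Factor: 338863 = 7^1*48409^1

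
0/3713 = 0 = 0.00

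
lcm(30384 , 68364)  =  273456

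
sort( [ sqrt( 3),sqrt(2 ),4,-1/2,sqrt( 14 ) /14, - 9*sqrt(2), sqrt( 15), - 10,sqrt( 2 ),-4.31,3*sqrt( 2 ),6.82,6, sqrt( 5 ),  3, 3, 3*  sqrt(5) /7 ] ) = [  -  9*sqrt(2 ),- 10, - 4.31, - 1/2,sqrt (14 ) /14,3 * sqrt(5)/7, sqrt( 2),sqrt (2 ),sqrt( 3), sqrt(5),3,3,sqrt(15 ), 4, 3*sqrt( 2 ),6, 6.82]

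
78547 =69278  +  9269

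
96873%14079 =12399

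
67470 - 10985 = 56485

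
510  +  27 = 537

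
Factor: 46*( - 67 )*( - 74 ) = 2^2*23^1*37^1*67^1 = 228068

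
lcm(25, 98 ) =2450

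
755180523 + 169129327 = 924309850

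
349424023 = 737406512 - 387982489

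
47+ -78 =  -31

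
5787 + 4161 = 9948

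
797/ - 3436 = -797/3436  =  -0.23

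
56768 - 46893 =9875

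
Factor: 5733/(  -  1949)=  -  3^2*7^2*13^1*1949^(  -  1) 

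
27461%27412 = 49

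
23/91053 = 23/91053 = 0.00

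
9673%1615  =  1598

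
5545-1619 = 3926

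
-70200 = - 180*390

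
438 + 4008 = 4446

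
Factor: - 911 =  - 911^1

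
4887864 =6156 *794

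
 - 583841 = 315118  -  898959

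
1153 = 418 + 735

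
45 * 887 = 39915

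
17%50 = 17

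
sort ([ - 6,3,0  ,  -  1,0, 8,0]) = [-6, - 1, 0, 0,0,  3, 8] 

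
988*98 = 96824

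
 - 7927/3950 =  - 7927/3950 = - 2.01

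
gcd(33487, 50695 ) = 1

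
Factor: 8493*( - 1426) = -2^1*3^1*19^1*23^1*31^1*149^1 =-12111018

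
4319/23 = 187+18/23=187.78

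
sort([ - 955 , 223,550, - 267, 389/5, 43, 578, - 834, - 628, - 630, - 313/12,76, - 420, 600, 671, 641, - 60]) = [-955, - 834,-630, - 628,-420, - 267, - 60,-313/12,43,76, 389/5, 223, 550, 578,600, 641, 671]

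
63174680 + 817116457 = 880291137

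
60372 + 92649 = 153021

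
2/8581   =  2/8581= 0.00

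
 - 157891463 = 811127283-969018746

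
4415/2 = 2207 + 1/2 = 2207.50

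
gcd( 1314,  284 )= 2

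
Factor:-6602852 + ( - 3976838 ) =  - 2^1*5^1*11^1 * 96179^1 = - 10579690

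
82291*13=1069783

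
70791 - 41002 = 29789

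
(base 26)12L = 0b1011101101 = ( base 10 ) 749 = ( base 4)23231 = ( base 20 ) 1h9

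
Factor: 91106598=2^1 * 3^1 * 11^1*677^1  *2039^1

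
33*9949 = 328317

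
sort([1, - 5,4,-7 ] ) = [ - 7, - 5, 1,4]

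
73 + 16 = 89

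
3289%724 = 393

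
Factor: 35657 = 181^1* 197^1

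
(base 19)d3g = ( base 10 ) 4766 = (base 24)86E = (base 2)1001010011110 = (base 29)5JA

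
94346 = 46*2051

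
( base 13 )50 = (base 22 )2l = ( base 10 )65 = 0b1000001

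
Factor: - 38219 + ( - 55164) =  - 93383=- 93383^1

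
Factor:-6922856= - 2^3*865357^1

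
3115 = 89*35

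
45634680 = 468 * 97510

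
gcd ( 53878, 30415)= 869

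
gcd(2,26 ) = 2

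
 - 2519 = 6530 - 9049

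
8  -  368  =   - 360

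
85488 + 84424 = 169912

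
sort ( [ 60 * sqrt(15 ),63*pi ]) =[ 63*pi, 60*sqrt(15) ]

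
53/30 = 53/30 = 1.77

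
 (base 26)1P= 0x33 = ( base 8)63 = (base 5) 201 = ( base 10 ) 51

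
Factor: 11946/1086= 11^1 = 11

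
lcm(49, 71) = 3479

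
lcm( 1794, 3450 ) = 44850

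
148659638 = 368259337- 219599699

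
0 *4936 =0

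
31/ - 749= - 31/749 = - 0.04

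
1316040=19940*66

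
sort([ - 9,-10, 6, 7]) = [ - 10, - 9, 6, 7]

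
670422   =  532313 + 138109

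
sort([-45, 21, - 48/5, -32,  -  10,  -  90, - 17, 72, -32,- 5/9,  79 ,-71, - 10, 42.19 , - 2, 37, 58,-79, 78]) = [ -90, - 79,-71, - 45, - 32, - 32, - 17, - 10,-10,-48/5, - 2,-5/9,21, 37,  42.19,  58, 72, 78, 79]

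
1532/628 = 383/157 = 2.44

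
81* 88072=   7133832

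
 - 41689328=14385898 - 56075226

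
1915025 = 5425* 353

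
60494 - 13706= 46788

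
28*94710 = 2651880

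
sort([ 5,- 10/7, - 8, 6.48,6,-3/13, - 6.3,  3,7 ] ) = [ - 8,-6.3 , - 10/7,  -  3/13, 3 , 5,6, 6.48,7]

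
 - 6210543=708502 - 6919045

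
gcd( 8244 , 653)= 1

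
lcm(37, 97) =3589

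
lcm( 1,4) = 4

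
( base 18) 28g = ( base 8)1450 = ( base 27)12p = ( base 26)152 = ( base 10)808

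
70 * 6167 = 431690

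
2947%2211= 736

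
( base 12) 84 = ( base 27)3J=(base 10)100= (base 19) 55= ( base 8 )144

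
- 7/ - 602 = 1/86 =0.01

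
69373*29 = 2011817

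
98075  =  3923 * 25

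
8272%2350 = 1222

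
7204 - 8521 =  - 1317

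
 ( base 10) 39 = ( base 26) 1d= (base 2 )100111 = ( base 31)18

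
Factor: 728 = 2^3 * 7^1*13^1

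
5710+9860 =15570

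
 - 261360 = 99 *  ( - 2640)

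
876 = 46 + 830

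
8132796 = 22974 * 354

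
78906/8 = 39453/4 = 9863.25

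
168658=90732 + 77926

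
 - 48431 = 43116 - 91547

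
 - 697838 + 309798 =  - 388040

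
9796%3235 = 91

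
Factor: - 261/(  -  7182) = 2^( - 1)*3^( - 1 ) * 7^( - 1 )*19^( -1)  *29^1 = 29/798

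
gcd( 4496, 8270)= 2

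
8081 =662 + 7419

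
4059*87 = 353133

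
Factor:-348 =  - 2^2*3^1*29^1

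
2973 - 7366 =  - 4393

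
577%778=577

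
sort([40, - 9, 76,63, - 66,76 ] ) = [ -66, - 9, 40,63,76,76 ] 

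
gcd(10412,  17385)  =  19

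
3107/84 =36+83/84 =36.99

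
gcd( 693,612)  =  9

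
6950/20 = 347 + 1/2 = 347.50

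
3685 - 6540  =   - 2855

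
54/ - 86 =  - 1 + 16/43 = -0.63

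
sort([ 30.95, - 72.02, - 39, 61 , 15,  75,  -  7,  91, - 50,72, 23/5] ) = [ -72.02, - 50,-39, - 7, 23/5,15,  30.95, 61,  72,75, 91]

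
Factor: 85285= 5^1*37^1*461^1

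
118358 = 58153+60205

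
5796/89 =65 + 11/89 = 65.12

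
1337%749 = 588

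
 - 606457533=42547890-649005423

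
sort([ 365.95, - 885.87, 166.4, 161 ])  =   [ - 885.87, 161, 166.4, 365.95 ]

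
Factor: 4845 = 3^1*5^1*17^1*19^1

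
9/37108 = 9/37108 = 0.00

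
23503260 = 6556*3585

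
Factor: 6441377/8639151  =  3^( - 1)*41^( - 1)*70237^ ( -1)*6441377^1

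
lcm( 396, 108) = 1188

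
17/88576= 17/88576  =  0.00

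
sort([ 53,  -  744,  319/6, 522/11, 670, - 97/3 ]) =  [ - 744, - 97/3, 522/11 , 53,319/6, 670 ] 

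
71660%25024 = 21612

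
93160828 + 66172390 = 159333218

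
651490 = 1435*454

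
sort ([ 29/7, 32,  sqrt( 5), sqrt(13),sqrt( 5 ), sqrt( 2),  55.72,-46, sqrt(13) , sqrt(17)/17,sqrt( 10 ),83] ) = [ - 46,  sqrt (17)/17, sqrt( 2 ),  sqrt( 5 ),sqrt( 5) , sqrt(10), sqrt( 13 ),  sqrt(13),  29/7, 32,  55.72, 83]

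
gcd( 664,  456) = 8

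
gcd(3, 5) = 1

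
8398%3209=1980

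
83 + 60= 143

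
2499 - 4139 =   -  1640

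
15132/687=22+6/229 = 22.03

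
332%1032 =332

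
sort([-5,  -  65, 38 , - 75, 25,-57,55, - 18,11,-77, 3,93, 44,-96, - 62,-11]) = [ - 96,-77,-75, - 65, - 62 , -57, - 18, - 11 , - 5, 3, 11,25, 38, 44,55, 93] 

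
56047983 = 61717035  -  5669052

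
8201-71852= -63651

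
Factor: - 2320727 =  - 1481^1*1567^1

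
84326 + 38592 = 122918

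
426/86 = 4 + 41/43 = 4.95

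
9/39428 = 9/39428=0.00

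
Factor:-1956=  - 2^2*3^1 * 163^1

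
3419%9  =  8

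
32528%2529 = 2180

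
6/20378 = 3/10189 = 0.00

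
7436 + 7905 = 15341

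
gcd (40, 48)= 8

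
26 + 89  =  115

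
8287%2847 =2593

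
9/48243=3/16081 =0.00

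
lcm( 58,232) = 232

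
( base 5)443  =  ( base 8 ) 173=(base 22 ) 5d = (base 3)11120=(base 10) 123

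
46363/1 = 46363 = 46363.00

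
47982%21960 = 4062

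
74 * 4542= 336108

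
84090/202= 42045/101 =416.29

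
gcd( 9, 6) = 3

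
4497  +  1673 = 6170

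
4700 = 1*4700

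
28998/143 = 28998/143 = 202.78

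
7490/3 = 7490/3 = 2496.67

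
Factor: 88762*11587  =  2^1  *  11587^1*44381^1 = 1028485294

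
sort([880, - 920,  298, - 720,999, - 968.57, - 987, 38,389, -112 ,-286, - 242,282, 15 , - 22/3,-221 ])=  [- 987, - 968.57, - 920, - 720,-286, - 242, - 221, - 112,  -  22/3 , 15, 38,282 , 298, 389,  880,999]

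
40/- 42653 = -40/42653= - 0.00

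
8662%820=462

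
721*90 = 64890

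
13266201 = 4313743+8952458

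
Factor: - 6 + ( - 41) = -47^1 = - 47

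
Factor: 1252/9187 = 2^2 * 313^1*9187^( - 1)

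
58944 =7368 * 8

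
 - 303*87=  - 26361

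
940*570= 535800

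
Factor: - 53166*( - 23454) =2^2*3^3 *1303^1*8861^1=1246955364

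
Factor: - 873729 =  - 3^2* 97081^1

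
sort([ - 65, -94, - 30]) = [  -  94, - 65,-30 ] 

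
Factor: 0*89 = 0 = 0^1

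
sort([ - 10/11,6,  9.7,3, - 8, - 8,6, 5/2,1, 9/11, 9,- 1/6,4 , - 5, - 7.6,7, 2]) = [ - 8, - 8, - 7.6, - 5, - 10/11, - 1/6,9/11, 1 , 2,5/2,3, 4,6,6,7,9,9.7]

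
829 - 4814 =-3985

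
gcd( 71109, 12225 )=3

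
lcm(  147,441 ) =441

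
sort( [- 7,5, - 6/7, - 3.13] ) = [ - 7,-3.13, - 6/7,5 ]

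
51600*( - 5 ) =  - 258000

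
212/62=106/31 = 3.42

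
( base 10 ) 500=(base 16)1F4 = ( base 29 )H7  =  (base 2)111110100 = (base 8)764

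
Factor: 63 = 3^2 *7^1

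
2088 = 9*232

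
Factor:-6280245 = - 3^2*5^1*67^1*2083^1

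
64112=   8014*8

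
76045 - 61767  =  14278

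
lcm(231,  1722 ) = 18942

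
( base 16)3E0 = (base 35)SC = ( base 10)992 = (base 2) 1111100000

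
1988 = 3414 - 1426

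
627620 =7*89660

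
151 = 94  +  57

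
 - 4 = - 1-3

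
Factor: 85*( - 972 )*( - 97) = 8014140 = 2^2*3^5*5^1*17^1 * 97^1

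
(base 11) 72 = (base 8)117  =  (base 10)79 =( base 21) 3G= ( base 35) 29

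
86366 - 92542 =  - 6176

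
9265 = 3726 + 5539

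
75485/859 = 75485/859 = 87.88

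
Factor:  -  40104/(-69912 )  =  557/971=557^1*971^( - 1) 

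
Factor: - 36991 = - 71^1*521^1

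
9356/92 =101+16/23 = 101.70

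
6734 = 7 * 962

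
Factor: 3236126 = 2^1*167^1*9689^1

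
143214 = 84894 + 58320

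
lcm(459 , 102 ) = 918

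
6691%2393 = 1905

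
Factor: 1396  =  2^2*349^1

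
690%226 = 12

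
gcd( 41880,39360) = 120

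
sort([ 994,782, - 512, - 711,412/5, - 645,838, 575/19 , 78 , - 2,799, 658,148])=[ - 711,-645, - 512, - 2,575/19,78,412/5,148, 658,782,799,838,994]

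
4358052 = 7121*612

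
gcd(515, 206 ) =103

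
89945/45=17989/9 = 1998.78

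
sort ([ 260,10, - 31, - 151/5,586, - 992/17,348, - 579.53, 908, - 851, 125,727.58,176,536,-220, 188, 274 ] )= [ - 851,  -  579.53, - 220, - 992/17,- 31, - 151/5, 10, 125, 176,188, 260, 274, 348,536,  586, 727.58 , 908] 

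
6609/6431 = 6609/6431  =  1.03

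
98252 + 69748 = 168000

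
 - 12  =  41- 53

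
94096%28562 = 8410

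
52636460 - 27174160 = 25462300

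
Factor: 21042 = 2^1*3^2*7^1*167^1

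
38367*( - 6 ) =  - 230202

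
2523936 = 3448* 732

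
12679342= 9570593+3108749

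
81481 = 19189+62292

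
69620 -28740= 40880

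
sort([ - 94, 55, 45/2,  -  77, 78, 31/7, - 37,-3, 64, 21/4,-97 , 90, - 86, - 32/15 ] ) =[ - 97 , -94, - 86, - 77, - 37, - 3, -32/15, 31/7,  21/4, 45/2,  55,64, 78, 90]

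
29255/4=29255/4 =7313.75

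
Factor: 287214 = 2^1 * 3^1*47869^1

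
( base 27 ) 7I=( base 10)207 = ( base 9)250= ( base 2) 11001111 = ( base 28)7b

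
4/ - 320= - 1/80=-0.01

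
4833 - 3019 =1814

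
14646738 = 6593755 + 8052983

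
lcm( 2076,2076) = 2076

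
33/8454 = 11/2818 = 0.00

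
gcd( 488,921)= 1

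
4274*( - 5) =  - 21370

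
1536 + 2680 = 4216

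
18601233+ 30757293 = 49358526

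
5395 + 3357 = 8752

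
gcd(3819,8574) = 3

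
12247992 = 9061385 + 3186607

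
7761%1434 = 591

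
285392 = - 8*(  -  35674 ) 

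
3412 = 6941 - 3529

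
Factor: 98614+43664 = 142278 = 2^1*3^1*23^1*1031^1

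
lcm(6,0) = 0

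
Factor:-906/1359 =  - 2^1*3^( - 1) = - 2/3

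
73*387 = 28251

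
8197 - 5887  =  2310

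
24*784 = 18816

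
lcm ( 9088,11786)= 754304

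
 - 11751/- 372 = 3917/124  =  31.59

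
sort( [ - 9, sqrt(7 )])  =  [-9,sqrt( 7 )]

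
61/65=61/65 = 0.94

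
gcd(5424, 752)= 16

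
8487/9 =943  =  943.00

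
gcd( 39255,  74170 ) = 5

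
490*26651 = 13058990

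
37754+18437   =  56191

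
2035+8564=10599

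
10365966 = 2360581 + 8005385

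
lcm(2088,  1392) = 4176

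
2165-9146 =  - 6981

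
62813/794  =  62813/794 =79.11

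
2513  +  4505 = 7018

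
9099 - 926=8173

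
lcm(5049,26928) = 80784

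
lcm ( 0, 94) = 0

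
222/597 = 74/199 = 0.37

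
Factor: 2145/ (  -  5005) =  -  3^1*7^ ( - 1) = - 3/7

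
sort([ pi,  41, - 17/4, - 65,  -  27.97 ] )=[ - 65, - 27.97, - 17/4,pi , 41] 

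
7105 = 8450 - 1345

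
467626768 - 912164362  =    -  444537594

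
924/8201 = 924/8201 = 0.11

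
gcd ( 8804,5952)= 124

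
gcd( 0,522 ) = 522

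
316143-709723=-393580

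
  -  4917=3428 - 8345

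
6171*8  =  49368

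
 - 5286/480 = -881/80 = - 11.01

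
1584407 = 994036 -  -590371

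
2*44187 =88374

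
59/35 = 59/35 =1.69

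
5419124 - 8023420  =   - 2604296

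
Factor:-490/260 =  - 2^( - 1 )*7^2 * 13^(-1) = - 49/26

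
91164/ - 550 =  - 45582/275  =  - 165.75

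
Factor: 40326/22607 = 2^1* 3^1* 11^1*37^(-1)= 66/37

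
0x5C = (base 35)2m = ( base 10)92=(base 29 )35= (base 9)112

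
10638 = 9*1182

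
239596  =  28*8557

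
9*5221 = 46989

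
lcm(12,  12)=12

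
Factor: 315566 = 2^1  *83^1 * 1901^1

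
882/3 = 294 =294.00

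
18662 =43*434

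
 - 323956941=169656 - 324126597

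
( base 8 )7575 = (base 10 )3965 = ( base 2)111101111101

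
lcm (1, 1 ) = 1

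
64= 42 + 22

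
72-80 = -8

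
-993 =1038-2031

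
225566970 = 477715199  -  252148229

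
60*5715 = 342900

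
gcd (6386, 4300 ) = 2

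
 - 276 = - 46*6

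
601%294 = 13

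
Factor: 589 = 19^1*31^1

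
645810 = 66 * 9785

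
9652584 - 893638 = 8758946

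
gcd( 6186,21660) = 6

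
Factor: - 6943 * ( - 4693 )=13^1*19^2*53^1 * 131^1  =  32583499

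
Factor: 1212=2^2*3^1*101^1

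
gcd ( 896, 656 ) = 16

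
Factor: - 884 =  - 2^2*13^1*17^1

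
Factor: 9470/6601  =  2^1*5^1*7^( - 1 )* 23^ ( - 1 )*41^( - 1)*947^1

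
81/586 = 81/586 = 0.14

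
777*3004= 2334108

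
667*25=16675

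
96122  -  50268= 45854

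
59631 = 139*429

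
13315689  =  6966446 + 6349243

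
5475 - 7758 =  - 2283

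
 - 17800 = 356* ( - 50)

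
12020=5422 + 6598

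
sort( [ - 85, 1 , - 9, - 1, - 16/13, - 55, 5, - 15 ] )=[-85, - 55 , - 15, - 9 , - 16/13, - 1,  1 , 5]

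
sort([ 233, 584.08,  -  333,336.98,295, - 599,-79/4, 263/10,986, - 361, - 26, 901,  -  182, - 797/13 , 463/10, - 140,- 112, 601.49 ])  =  [ - 599, - 361 , - 333, -182, - 140, - 112, - 797/13, - 26, - 79/4, 263/10 , 463/10, 233,295,  336.98,584.08, 601.49,901 , 986 ] 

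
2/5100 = 1/2550 = 0.00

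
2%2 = 0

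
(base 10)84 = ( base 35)2e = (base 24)3c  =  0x54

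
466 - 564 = - 98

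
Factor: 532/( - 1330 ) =  -  2/5 = - 2^1*5^(-1) 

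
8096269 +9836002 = 17932271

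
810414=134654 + 675760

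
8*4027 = 32216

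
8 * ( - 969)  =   - 7752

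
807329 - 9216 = 798113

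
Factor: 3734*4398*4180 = 2^4*3^1*5^1*11^1*19^1*733^1*1867^1=68644511760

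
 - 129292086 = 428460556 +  - 557752642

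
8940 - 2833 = 6107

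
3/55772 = 3/55772 = 0.00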